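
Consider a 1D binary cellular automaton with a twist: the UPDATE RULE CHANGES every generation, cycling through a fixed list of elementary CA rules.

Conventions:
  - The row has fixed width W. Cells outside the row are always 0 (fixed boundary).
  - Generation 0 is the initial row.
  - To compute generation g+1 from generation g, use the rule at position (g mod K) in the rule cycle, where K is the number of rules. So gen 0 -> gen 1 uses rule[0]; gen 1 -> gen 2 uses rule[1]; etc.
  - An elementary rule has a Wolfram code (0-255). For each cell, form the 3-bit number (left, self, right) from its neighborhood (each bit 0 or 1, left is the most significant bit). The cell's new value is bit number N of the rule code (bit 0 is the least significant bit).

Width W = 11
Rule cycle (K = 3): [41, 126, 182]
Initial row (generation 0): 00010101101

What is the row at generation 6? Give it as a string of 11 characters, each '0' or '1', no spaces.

Answer: 01010000000

Derivation:
Gen 0: 00010101101
Gen 1 (rule 41): 11001011010
Gen 2 (rule 126): 11111111111
Gen 3 (rule 182): 01111111110
Gen 4 (rule 41): 01000000000
Gen 5 (rule 126): 11100000000
Gen 6 (rule 182): 01010000000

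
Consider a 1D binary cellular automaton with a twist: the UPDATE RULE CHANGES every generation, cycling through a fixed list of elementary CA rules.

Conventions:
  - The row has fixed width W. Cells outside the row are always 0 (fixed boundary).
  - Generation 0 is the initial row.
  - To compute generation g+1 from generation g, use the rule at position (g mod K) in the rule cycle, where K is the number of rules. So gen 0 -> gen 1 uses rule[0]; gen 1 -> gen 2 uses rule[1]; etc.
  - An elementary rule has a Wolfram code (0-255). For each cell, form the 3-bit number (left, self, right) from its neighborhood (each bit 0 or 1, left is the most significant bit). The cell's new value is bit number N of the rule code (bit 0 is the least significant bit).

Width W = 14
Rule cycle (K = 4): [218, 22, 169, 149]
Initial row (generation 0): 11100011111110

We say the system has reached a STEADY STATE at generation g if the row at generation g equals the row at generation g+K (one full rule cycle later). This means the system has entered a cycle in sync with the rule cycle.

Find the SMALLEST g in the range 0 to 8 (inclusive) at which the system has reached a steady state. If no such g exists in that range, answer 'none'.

Gen 0: 11100011111110
Gen 1 (rule 218): 11110111111111
Gen 2 (rule 22): 00000000000000
Gen 3 (rule 169): 11111111111111
Gen 4 (rule 149): 01111111111110
Gen 5 (rule 218): 11111111111111
Gen 6 (rule 22): 00000000000000
Gen 7 (rule 169): 11111111111111
Gen 8 (rule 149): 01111111111110
Gen 9 (rule 218): 11111111111111
Gen 10 (rule 22): 00000000000000
Gen 11 (rule 169): 11111111111111
Gen 12 (rule 149): 01111111111110

Answer: 2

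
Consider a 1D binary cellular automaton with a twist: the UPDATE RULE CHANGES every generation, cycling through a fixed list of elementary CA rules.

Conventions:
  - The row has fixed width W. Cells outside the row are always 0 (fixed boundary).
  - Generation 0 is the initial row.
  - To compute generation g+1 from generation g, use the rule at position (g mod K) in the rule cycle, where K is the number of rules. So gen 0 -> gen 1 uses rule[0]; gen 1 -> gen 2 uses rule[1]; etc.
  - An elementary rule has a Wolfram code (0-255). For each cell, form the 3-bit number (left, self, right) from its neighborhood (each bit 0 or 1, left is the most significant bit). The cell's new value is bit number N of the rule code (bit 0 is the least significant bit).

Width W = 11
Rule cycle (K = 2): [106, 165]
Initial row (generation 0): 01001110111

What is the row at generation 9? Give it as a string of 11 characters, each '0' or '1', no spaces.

Answer: 10011001100

Derivation:
Gen 0: 01001110111
Gen 1 (rule 106): 10011011101
Gen 2 (rule 165): 10000101011
Gen 3 (rule 106): 00001010111
Gen 4 (rule 165): 11101111010
Gen 5 (rule 106): 10111001100
Gen 6 (rule 165): 11010000001
Gen 7 (rule 106): 11100000010
Gen 8 (rule 165): 01001111010
Gen 9 (rule 106): 10011001100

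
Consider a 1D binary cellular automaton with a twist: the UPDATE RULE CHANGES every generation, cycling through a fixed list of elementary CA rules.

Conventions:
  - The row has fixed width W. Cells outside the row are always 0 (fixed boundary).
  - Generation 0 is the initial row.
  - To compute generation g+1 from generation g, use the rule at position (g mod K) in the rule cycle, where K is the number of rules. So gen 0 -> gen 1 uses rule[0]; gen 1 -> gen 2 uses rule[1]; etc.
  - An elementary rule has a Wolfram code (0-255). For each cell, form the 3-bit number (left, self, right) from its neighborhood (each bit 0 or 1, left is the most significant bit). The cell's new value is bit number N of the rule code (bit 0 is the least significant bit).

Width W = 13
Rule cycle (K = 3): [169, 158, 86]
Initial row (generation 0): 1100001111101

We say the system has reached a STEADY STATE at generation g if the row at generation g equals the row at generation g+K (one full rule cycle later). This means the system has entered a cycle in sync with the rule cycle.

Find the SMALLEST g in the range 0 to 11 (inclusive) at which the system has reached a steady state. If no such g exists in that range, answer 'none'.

Gen 0: 1100001111101
Gen 1 (rule 169): 1001101111010
Gen 2 (rule 158): 1111001110011
Gen 3 (rule 86): 0001110011101
Gen 4 (rule 169): 1101100011010
Gen 5 (rule 158): 1001010110011
Gen 6 (rule 86): 1111010011101
Gen 7 (rule 169): 1110100011010
Gen 8 (rule 158): 1100110110011
Gen 9 (rule 86): 0111010011101
Gen 10 (rule 169): 0110100011010
Gen 11 (rule 158): 1100110110011
Gen 12 (rule 86): 0111010011101
Gen 13 (rule 169): 0110100011010
Gen 14 (rule 158): 1100110110011

Answer: 8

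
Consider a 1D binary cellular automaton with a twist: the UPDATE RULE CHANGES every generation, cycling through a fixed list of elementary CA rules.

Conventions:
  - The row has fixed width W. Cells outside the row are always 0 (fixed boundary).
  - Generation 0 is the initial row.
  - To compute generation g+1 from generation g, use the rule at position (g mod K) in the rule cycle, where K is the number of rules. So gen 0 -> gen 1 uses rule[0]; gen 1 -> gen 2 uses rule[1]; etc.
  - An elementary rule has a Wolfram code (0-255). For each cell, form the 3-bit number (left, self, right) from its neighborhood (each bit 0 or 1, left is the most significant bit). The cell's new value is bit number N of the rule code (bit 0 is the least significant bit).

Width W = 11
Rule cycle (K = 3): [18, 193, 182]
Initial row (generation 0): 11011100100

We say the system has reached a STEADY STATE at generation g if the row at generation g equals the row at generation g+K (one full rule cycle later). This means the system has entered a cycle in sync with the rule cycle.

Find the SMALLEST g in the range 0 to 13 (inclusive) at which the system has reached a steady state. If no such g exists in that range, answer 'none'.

Gen 0: 11011100100
Gen 1 (rule 18): 00000011010
Gen 2 (rule 193): 11111001000
Gen 3 (rule 182): 01110111100
Gen 4 (rule 18): 10000000010
Gen 5 (rule 193): 00111111000
Gen 6 (rule 182): 01011110100
Gen 7 (rule 18): 10000000010
Gen 8 (rule 193): 00111111000
Gen 9 (rule 182): 01011110100
Gen 10 (rule 18): 10000000010
Gen 11 (rule 193): 00111111000
Gen 12 (rule 182): 01011110100
Gen 13 (rule 18): 10000000010
Gen 14 (rule 193): 00111111000
Gen 15 (rule 182): 01011110100
Gen 16 (rule 18): 10000000010

Answer: 4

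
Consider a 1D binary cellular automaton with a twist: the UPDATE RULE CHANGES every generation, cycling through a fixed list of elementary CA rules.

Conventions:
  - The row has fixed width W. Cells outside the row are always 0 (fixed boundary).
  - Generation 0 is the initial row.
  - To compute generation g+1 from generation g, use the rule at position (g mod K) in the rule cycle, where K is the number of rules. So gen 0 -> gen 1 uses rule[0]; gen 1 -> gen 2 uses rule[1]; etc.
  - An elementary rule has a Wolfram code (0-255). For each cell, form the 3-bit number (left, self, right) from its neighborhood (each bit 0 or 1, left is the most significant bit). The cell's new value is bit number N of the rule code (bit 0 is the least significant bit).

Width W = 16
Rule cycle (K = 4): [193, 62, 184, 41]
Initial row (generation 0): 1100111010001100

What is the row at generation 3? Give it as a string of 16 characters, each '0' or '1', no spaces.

Answer: 1101101011111110

Derivation:
Gen 0: 1100111010001100
Gen 1 (rule 193): 0100011000100101
Gen 2 (rule 62): 1110110101111111
Gen 3 (rule 184): 1101101011111110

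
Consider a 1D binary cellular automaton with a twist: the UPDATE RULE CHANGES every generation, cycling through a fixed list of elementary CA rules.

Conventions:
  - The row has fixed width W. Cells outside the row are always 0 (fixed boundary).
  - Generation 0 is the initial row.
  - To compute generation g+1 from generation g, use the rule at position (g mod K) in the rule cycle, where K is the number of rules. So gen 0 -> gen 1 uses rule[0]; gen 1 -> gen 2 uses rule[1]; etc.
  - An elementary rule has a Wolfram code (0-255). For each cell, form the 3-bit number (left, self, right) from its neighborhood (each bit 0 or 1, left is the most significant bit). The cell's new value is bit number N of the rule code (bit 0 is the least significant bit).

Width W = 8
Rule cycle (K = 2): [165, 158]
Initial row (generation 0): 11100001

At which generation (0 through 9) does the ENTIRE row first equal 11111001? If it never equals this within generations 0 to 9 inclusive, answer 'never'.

Gen 0: 11100001
Gen 1 (rule 165): 01001101
Gen 2 (rule 158): 11111001
Gen 3 (rule 165): 01110001
Gen 4 (rule 158): 11101011
Gen 5 (rule 165): 01011100
Gen 6 (rule 158): 11011010
Gen 7 (rule 165): 00100110
Gen 8 (rule 158): 01111101
Gen 9 (rule 165): 00111011

Answer: 2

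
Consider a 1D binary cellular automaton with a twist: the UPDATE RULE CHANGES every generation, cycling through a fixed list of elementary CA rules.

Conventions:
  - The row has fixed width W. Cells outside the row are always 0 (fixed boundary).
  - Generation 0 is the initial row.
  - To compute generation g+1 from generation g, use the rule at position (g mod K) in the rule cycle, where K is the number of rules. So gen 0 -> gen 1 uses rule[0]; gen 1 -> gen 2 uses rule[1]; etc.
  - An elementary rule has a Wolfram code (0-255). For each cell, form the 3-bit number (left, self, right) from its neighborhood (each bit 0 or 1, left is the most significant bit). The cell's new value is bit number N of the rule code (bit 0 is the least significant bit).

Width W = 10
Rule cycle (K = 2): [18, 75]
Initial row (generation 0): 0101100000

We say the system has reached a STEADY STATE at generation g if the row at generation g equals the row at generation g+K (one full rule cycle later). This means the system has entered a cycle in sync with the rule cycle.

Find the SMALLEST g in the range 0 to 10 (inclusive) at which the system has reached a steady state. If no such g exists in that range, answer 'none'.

Gen 0: 0101100000
Gen 1 (rule 18): 1000010000
Gen 2 (rule 75): 0011100111
Gen 3 (rule 18): 0100011000
Gen 4 (rule 75): 1001111011
Gen 5 (rule 18): 0110000000
Gen 6 (rule 75): 1110111111
Gen 7 (rule 18): 0000000000
Gen 8 (rule 75): 1111111111
Gen 9 (rule 18): 0000000000
Gen 10 (rule 75): 1111111111
Gen 11 (rule 18): 0000000000
Gen 12 (rule 75): 1111111111

Answer: 7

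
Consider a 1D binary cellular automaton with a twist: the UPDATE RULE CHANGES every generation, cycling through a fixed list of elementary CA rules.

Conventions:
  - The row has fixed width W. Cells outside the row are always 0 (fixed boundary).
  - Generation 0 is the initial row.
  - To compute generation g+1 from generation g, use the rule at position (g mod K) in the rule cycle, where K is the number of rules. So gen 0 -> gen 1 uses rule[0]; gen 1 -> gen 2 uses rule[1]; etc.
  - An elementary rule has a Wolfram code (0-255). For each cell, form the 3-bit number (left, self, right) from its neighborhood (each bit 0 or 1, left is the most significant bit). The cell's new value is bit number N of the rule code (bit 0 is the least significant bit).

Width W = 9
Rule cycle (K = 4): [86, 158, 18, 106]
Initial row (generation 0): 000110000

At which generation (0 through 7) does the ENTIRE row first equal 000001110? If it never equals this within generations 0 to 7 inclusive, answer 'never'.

Answer: 5

Derivation:
Gen 0: 000110000
Gen 1 (rule 86): 001011000
Gen 2 (rule 158): 011010100
Gen 3 (rule 18): 100000010
Gen 4 (rule 106): 000000100
Gen 5 (rule 86): 000001110
Gen 6 (rule 158): 000011101
Gen 7 (rule 18): 000100000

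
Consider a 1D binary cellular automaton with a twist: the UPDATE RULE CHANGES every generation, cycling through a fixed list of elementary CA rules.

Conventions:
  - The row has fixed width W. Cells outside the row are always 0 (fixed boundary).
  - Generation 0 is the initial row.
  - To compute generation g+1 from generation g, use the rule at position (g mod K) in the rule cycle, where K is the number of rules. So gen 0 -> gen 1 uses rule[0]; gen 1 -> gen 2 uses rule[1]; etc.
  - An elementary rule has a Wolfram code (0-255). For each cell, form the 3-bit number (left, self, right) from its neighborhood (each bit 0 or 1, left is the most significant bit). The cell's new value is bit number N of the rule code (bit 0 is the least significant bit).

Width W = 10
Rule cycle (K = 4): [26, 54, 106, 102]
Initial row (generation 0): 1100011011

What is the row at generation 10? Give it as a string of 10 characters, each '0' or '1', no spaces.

Gen 0: 1100011011
Gen 1 (rule 26): 1010110010
Gen 2 (rule 54): 1111001111
Gen 3 (rule 106): 1001011001
Gen 4 (rule 102): 1011101011
Gen 5 (rule 26): 0010000010
Gen 6 (rule 54): 0111000111
Gen 7 (rule 106): 1101001101
Gen 8 (rule 102): 0111010111
Gen 9 (rule 26): 1100000100
Gen 10 (rule 54): 0010001110

Answer: 0010001110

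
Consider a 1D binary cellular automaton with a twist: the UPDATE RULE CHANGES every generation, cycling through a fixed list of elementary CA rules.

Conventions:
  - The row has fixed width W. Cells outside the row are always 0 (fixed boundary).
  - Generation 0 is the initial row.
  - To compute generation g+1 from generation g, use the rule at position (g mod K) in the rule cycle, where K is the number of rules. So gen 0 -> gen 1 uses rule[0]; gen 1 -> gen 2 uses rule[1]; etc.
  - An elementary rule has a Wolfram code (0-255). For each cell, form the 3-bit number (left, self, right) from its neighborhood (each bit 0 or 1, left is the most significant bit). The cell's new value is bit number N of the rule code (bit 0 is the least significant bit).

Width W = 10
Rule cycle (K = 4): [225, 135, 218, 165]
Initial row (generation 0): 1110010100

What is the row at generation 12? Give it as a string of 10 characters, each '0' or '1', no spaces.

Gen 0: 1110010100
Gen 1 (rule 225): 0110001001
Gen 2 (rule 135): 1000111011
Gen 3 (rule 218): 0101111011
Gen 4 (rule 165): 0110110100
Gen 5 (rule 225): 0011011001
Gen 6 (rule 135): 1100000011
Gen 7 (rule 218): 1110000111
Gen 8 (rule 165): 0100110010
Gen 9 (rule 225): 0000010000
Gen 10 (rule 135): 1111110111
Gen 11 (rule 218): 1111110111
Gen 12 (rule 165): 0111101010

Answer: 0111101010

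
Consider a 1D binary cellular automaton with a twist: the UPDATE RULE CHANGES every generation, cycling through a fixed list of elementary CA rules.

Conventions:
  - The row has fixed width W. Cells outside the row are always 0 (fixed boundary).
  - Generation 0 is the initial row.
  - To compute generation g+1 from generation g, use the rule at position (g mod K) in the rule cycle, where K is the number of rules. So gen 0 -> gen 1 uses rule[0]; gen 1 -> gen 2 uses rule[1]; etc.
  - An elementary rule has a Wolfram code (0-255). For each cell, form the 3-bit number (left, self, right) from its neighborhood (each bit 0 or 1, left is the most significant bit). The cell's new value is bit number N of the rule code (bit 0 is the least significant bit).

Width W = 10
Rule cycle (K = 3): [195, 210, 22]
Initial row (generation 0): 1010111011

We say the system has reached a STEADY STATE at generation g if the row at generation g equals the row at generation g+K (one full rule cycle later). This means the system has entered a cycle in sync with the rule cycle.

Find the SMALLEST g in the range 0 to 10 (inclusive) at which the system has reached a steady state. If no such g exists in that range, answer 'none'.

Answer: none

Derivation:
Gen 0: 1010111011
Gen 1 (rule 195): 0000011001
Gen 2 (rule 210): 0000101110
Gen 3 (rule 22): 0001100001
Gen 4 (rule 195): 1110101110
Gen 5 (rule 210): 0110000111
Gen 6 (rule 22): 1001001000
Gen 7 (rule 195): 0010010011
Gen 8 (rule 210): 0101101101
Gen 9 (rule 22): 1100000001
Gen 10 (rule 195): 0101111110
Gen 11 (rule 210): 1000111111
Gen 12 (rule 22): 1101000000
Gen 13 (rule 195): 0100011111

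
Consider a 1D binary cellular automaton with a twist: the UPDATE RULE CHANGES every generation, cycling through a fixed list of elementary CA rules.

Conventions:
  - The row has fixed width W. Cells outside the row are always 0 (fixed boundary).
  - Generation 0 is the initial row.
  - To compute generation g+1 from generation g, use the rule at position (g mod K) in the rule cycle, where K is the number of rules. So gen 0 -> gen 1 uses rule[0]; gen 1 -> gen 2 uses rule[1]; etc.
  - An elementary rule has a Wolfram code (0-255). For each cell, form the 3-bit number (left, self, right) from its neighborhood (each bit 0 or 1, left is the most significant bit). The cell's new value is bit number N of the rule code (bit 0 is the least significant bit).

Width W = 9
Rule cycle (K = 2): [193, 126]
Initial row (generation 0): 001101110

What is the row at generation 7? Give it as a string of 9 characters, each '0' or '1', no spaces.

Gen 0: 001101110
Gen 1 (rule 193): 100100110
Gen 2 (rule 126): 111111111
Gen 3 (rule 193): 011111111
Gen 4 (rule 126): 110000001
Gen 5 (rule 193): 010111100
Gen 6 (rule 126): 111100110
Gen 7 (rule 193): 011100010

Answer: 011100010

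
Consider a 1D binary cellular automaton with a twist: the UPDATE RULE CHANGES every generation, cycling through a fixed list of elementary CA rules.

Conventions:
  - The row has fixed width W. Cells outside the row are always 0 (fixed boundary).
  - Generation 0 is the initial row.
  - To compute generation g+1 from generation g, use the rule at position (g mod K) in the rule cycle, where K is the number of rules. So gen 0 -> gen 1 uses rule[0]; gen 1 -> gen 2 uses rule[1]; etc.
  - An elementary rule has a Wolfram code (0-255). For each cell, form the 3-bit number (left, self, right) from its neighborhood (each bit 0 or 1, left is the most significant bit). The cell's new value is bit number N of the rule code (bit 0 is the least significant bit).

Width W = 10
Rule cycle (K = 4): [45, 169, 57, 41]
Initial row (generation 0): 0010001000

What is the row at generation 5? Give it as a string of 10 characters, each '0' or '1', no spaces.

Answer: 1001110110

Derivation:
Gen 0: 0010001000
Gen 1 (rule 45): 1010101011
Gen 2 (rule 169): 0101010110
Gen 3 (rule 57): 0010101101
Gen 4 (rule 41): 1001011010
Gen 5 (rule 45): 1001110110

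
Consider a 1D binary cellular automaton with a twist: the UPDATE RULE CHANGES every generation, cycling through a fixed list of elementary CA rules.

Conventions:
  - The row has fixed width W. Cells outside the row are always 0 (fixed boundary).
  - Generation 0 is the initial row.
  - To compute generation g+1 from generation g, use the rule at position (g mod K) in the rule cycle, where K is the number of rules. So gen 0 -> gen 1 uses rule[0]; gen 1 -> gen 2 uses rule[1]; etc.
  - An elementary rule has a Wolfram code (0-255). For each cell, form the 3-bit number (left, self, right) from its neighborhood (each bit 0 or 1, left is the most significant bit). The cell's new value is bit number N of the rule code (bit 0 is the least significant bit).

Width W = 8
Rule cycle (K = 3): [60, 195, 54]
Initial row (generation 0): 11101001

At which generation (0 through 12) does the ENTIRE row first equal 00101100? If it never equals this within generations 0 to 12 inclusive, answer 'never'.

Gen 0: 11101001
Gen 1 (rule 60): 10011101
Gen 2 (rule 195): 00101100
Gen 3 (rule 54): 01110010
Gen 4 (rule 60): 01001011
Gen 5 (rule 195): 10010001
Gen 6 (rule 54): 11111011
Gen 7 (rule 60): 10000110
Gen 8 (rule 195): 00111010
Gen 9 (rule 54): 01000111
Gen 10 (rule 60): 01100100
Gen 11 (rule 195): 10101001
Gen 12 (rule 54): 11111111

Answer: 2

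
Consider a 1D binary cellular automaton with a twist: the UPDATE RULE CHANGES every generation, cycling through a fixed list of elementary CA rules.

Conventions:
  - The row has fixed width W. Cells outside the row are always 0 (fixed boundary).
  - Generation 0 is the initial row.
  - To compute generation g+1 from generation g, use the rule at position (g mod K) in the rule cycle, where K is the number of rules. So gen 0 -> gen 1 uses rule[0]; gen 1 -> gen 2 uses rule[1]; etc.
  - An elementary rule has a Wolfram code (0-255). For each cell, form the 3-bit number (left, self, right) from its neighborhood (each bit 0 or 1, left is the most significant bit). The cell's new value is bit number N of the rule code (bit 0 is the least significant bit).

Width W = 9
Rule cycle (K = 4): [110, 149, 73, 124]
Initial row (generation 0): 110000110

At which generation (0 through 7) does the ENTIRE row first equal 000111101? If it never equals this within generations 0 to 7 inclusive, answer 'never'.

Gen 0: 110000110
Gen 1 (rule 110): 110001110
Gen 2 (rule 149): 001100101
Gen 3 (rule 73): 101100000
Gen 4 (rule 124): 111110000
Gen 5 (rule 110): 100010000
Gen 6 (rule 149): 111011111
Gen 7 (rule 73): 101010001

Answer: never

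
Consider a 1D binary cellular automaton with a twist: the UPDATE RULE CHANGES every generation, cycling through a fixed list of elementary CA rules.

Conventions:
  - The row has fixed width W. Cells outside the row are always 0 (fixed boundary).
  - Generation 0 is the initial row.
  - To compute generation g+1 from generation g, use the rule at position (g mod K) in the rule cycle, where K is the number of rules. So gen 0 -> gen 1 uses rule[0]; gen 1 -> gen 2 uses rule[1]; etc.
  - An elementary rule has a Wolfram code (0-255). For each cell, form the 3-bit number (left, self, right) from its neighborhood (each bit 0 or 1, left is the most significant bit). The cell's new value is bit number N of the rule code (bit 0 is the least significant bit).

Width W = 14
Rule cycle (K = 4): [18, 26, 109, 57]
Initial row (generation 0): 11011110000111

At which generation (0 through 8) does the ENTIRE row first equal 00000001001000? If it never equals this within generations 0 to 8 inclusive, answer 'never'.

Answer: 1

Derivation:
Gen 0: 11011110000111
Gen 1 (rule 18): 00000001001000
Gen 2 (rule 26): 00000010110100
Gen 3 (rule 109): 11111011111101
Gen 4 (rule 57): 10000110000010
Gen 5 (rule 18): 01001001000101
Gen 6 (rule 26): 10110110101000
Gen 7 (rule 109): 11111111111011
Gen 8 (rule 57): 10000000000110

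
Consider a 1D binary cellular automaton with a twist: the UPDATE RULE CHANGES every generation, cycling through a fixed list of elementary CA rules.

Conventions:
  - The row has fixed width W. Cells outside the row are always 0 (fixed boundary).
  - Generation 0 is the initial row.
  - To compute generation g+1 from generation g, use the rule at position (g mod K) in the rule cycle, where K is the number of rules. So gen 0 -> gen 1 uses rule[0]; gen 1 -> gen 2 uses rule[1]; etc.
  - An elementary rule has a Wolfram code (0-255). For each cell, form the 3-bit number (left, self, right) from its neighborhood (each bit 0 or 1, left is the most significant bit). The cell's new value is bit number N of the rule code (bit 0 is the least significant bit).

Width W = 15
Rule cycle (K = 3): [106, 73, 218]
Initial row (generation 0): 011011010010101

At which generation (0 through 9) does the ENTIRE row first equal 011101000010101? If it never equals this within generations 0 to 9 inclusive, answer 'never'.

Gen 0: 011011010010101
Gen 1 (rule 106): 111111100101010
Gen 2 (rule 73): 100000100000000
Gen 3 (rule 218): 010001010000000
Gen 4 (rule 106): 100010100000000
Gen 5 (rule 73): 001000001111111
Gen 6 (rule 218): 010100011111111
Gen 7 (rule 106): 101000110000001
Gen 8 (rule 73): 000010110111100
Gen 9 (rule 218): 000100110111110

Answer: never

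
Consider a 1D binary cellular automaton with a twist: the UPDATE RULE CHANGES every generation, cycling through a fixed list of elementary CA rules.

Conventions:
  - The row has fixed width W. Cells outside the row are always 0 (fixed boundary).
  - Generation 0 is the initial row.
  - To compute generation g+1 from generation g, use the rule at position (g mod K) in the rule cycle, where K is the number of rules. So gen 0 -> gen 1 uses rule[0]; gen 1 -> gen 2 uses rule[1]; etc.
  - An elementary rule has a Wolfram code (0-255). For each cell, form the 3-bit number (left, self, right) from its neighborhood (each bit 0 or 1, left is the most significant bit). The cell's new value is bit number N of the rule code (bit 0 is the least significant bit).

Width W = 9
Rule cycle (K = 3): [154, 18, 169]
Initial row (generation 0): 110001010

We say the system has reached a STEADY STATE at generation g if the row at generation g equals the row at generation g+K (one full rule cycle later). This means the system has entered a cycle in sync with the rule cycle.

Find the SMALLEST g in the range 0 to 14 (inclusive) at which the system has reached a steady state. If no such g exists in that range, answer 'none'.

Gen 0: 110001010
Gen 1 (rule 154): 101010001
Gen 2 (rule 18): 000001010
Gen 3 (rule 169): 111100100
Gen 4 (rule 154): 111011010
Gen 5 (rule 18): 000000001
Gen 6 (rule 169): 111111100
Gen 7 (rule 154): 111111010
Gen 8 (rule 18): 000000001
Gen 9 (rule 169): 111111100
Gen 10 (rule 154): 111111010
Gen 11 (rule 18): 000000001
Gen 12 (rule 169): 111111100
Gen 13 (rule 154): 111111010
Gen 14 (rule 18): 000000001
Gen 15 (rule 169): 111111100
Gen 16 (rule 154): 111111010
Gen 17 (rule 18): 000000001

Answer: 5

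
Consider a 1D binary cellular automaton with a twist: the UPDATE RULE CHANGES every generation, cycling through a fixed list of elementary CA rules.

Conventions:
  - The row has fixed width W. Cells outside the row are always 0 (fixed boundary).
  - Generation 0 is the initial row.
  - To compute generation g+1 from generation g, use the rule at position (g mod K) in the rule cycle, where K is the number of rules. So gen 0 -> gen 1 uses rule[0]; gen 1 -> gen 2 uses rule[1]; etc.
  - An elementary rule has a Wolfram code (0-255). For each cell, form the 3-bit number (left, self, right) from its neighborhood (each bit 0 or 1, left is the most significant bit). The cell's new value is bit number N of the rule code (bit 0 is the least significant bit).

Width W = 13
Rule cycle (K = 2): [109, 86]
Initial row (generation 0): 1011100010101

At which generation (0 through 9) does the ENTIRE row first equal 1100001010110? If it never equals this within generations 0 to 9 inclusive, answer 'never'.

Answer: never

Derivation:
Gen 0: 1011100010101
Gen 1 (rule 109): 1110101011111
Gen 2 (rule 86): 0010101000001
Gen 3 (rule 109): 1011111011101
Gen 4 (rule 86): 1000001000101
Gen 5 (rule 109): 1011101010111
Gen 6 (rule 86): 1000101010001
Gen 7 (rule 109): 1010111110101
Gen 8 (rule 86): 1010000010101
Gen 9 (rule 109): 1110111011111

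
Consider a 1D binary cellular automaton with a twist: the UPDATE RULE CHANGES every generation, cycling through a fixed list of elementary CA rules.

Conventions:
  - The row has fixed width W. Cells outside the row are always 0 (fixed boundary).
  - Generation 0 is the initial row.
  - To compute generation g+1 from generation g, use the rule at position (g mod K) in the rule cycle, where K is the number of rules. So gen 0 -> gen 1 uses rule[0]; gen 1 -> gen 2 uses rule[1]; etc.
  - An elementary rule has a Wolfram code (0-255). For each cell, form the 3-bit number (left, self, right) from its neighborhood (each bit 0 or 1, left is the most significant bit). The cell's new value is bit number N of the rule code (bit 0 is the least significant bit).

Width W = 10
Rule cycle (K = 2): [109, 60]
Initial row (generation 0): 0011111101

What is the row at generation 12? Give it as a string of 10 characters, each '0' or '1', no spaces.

Answer: 1011011110

Derivation:
Gen 0: 0011111101
Gen 1 (rule 109): 1010000111
Gen 2 (rule 60): 1111000100
Gen 3 (rule 109): 1001010101
Gen 4 (rule 60): 1101111111
Gen 5 (rule 109): 1111000001
Gen 6 (rule 60): 1000100001
Gen 7 (rule 109): 1010101101
Gen 8 (rule 60): 1111111011
Gen 9 (rule 109): 1000001111
Gen 10 (rule 60): 1100001000
Gen 11 (rule 109): 1101101011
Gen 12 (rule 60): 1011011110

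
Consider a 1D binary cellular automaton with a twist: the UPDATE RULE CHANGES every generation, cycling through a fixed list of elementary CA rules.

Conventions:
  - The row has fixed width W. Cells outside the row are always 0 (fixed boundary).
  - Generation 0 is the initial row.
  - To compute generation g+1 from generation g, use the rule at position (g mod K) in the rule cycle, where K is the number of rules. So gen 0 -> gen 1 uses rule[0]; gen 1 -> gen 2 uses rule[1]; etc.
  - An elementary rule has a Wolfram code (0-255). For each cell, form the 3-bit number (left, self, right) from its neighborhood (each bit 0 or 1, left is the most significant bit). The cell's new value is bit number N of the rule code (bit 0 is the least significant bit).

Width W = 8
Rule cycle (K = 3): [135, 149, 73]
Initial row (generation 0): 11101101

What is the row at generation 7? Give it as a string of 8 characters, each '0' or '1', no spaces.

Gen 0: 11101101
Gen 1 (rule 135): 01000001
Gen 2 (rule 149): 01111101
Gen 3 (rule 73): 01000100
Gen 4 (rule 135): 11011101
Gen 5 (rule 149): 00001001
Gen 6 (rule 73): 11100000
Gen 7 (rule 135): 01001111

Answer: 01001111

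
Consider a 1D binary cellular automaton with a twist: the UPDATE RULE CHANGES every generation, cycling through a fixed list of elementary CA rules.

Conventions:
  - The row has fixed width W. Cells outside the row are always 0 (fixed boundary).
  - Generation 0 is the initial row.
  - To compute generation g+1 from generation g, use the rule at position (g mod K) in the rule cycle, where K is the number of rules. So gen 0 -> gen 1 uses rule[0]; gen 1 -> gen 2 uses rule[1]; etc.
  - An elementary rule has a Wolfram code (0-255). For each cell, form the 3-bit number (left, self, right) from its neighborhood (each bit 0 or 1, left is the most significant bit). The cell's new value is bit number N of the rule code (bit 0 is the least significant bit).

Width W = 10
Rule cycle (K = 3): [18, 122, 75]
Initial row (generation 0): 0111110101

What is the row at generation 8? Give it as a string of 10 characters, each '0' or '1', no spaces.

Gen 0: 0111110101
Gen 1 (rule 18): 1000000000
Gen 2 (rule 122): 0100000000
Gen 3 (rule 75): 1001111111
Gen 4 (rule 18): 0110000000
Gen 5 (rule 122): 1111000000
Gen 6 (rule 75): 1001011111
Gen 7 (rule 18): 0110000000
Gen 8 (rule 122): 1111000000

Answer: 1111000000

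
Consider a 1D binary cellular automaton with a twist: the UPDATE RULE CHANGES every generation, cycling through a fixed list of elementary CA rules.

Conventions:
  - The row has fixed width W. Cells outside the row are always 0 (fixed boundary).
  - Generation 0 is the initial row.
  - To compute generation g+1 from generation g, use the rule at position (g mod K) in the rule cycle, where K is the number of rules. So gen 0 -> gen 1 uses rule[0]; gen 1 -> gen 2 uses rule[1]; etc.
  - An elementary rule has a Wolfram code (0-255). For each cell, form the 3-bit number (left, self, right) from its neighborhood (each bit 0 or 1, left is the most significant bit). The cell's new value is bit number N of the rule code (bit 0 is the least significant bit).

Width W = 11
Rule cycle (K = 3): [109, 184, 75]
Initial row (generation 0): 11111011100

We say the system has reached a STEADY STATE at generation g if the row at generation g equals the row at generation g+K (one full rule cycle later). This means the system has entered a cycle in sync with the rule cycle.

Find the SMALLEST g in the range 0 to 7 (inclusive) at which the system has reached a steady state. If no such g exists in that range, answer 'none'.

Gen 0: 11111011100
Gen 1 (rule 109): 10001110101
Gen 2 (rule 184): 01001101010
Gen 3 (rule 75): 10011100000
Gen 4 (rule 109): 10010101111
Gen 5 (rule 184): 01001011110
Gen 6 (rule 75): 10010010010
Gen 7 (rule 109): 10010010010
Gen 8 (rule 184): 01001001001
Gen 9 (rule 75): 10010010010
Gen 10 (rule 109): 10010010010

Answer: 6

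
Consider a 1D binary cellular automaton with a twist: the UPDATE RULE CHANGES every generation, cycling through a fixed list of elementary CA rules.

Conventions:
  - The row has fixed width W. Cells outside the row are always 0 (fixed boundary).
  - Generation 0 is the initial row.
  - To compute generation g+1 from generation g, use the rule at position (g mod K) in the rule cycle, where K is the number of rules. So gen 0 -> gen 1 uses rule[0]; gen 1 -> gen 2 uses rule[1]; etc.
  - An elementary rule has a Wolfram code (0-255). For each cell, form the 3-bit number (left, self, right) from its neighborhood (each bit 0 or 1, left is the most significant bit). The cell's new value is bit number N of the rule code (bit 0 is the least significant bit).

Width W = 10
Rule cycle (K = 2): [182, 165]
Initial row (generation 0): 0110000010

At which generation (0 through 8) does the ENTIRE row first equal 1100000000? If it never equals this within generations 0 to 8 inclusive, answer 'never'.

Gen 0: 0110000010
Gen 1 (rule 182): 1001000111
Gen 2 (rule 165): 1001010010
Gen 3 (rule 182): 1111111111
Gen 4 (rule 165): 0111111110
Gen 5 (rule 182): 1011111101
Gen 6 (rule 165): 1101111011
Gen 7 (rule 182): 0010110100
Gen 8 (rule 165): 1011001101

Answer: never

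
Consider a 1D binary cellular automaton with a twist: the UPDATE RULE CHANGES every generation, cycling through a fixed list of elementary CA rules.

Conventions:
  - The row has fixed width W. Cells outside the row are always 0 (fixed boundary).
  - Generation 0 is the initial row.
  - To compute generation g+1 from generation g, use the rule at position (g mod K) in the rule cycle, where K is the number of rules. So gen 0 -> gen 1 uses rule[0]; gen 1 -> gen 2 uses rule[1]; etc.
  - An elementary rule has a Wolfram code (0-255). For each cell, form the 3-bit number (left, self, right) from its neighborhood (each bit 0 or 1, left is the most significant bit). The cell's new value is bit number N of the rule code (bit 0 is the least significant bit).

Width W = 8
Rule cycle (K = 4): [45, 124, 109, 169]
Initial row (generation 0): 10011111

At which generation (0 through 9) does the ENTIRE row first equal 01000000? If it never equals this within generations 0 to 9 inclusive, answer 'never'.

Answer: never

Derivation:
Gen 0: 10011111
Gen 1 (rule 45): 10010000
Gen 2 (rule 124): 11011000
Gen 3 (rule 109): 11111011
Gen 4 (rule 169): 11110110
Gen 5 (rule 45): 10001100
Gen 6 (rule 124): 11001110
Gen 7 (rule 109): 11001010
Gen 8 (rule 169): 10000100
Gen 9 (rule 45): 10110101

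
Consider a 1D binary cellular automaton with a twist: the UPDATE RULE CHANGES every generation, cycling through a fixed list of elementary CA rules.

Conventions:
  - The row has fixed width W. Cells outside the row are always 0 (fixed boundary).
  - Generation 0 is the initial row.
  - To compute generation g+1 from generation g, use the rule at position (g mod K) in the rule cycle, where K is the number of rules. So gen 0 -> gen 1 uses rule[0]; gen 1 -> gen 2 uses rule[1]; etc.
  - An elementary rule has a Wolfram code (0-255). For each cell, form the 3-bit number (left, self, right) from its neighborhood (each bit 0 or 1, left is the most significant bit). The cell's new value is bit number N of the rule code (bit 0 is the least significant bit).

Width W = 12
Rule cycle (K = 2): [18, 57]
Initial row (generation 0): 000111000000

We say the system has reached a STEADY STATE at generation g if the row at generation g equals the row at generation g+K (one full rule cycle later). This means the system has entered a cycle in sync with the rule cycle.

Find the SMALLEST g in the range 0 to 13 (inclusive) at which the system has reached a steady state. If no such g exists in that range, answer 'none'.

Gen 0: 000111000000
Gen 1 (rule 18): 001000100000
Gen 2 (rule 57): 100110011111
Gen 3 (rule 18): 011001100000
Gen 4 (rule 57): 010101011111
Gen 5 (rule 18): 100000000000
Gen 6 (rule 57): 011111111111
Gen 7 (rule 18): 100000000000
Gen 8 (rule 57): 011111111111
Gen 9 (rule 18): 100000000000
Gen 10 (rule 57): 011111111111
Gen 11 (rule 18): 100000000000
Gen 12 (rule 57): 011111111111
Gen 13 (rule 18): 100000000000
Gen 14 (rule 57): 011111111111
Gen 15 (rule 18): 100000000000

Answer: 5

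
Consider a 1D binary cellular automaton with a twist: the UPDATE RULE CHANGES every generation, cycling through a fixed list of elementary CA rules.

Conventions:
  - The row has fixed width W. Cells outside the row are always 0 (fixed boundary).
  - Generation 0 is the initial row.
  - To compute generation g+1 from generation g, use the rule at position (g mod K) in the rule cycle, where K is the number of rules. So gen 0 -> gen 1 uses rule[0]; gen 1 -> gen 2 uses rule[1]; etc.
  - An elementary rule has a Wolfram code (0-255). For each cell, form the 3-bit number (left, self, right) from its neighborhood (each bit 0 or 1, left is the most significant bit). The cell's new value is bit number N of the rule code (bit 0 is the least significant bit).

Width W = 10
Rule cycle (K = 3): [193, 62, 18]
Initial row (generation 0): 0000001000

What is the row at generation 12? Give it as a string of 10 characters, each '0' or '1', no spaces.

Gen 0: 0000001000
Gen 1 (rule 193): 1111100011
Gen 2 (rule 62): 1000010110
Gen 3 (rule 18): 0100100001
Gen 4 (rule 193): 0000001100
Gen 5 (rule 62): 0000011010
Gen 6 (rule 18): 0000100001
Gen 7 (rule 193): 1110001100
Gen 8 (rule 62): 1001011010
Gen 9 (rule 18): 0110000001
Gen 10 (rule 193): 0010111100
Gen 11 (rule 62): 0111100010
Gen 12 (rule 18): 1000010101

Answer: 1000010101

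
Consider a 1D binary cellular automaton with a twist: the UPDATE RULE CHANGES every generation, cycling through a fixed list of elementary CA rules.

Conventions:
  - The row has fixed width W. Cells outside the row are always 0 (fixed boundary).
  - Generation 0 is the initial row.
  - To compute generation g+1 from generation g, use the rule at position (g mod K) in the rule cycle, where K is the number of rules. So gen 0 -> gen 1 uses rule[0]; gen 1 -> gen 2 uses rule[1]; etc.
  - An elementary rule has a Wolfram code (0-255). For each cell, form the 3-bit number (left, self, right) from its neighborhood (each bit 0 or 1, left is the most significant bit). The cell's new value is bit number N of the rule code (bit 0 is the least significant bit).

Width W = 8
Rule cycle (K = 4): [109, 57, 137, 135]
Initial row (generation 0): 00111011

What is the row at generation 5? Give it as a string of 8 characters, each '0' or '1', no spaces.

Gen 0: 00111011
Gen 1 (rule 109): 10101111
Gen 2 (rule 57): 01011000
Gen 3 (rule 137): 00010011
Gen 4 (rule 135): 11110100
Gen 5 (rule 109): 10011101

Answer: 10011101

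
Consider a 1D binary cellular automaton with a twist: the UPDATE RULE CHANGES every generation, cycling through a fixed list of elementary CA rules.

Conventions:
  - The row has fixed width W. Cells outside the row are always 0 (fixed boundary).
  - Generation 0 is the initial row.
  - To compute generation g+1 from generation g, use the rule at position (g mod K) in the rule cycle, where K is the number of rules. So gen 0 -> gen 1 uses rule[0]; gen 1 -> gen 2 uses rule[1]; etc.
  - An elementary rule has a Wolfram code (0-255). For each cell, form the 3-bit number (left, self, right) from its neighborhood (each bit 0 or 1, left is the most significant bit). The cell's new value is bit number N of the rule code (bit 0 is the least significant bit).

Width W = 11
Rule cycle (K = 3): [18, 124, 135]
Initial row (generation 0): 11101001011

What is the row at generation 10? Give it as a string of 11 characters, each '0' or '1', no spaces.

Answer: 00000000010

Derivation:
Gen 0: 11101001011
Gen 1 (rule 18): 00000110000
Gen 2 (rule 124): 00000111000
Gen 3 (rule 135): 11111010011
Gen 4 (rule 18): 00000001100
Gen 5 (rule 124): 00000001110
Gen 6 (rule 135): 11111110100
Gen 7 (rule 18): 00000000010
Gen 8 (rule 124): 00000000011
Gen 9 (rule 135): 11111111100
Gen 10 (rule 18): 00000000010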